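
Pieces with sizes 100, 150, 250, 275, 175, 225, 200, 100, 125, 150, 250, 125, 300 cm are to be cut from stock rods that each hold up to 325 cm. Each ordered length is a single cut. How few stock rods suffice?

Total = 300 + 275 + 250 + 250 + 225 + 200 + 175 + 150 + 150 + 125 + 125 + 100 + 100 = 2425 cm.
Lower bound: ⌈2425/325⌉ = 8 stock rods.
A packing using 9 stock rods:
  stock rod 1: 300 = 300
  stock rod 2: 275 = 275
  stock rod 3: 250 = 250
  stock rod 4: 250 = 250
  stock rod 5: 225 + 100 = 325
  stock rod 6: 200 + 125 = 325
  stock rod 7: 175 + 150 = 325
  stock rod 8: 150 + 125 = 275
  stock rod 9: 100 = 100
No arrangement into 8 stock rods stays within capacity, so 9 is optimal.

9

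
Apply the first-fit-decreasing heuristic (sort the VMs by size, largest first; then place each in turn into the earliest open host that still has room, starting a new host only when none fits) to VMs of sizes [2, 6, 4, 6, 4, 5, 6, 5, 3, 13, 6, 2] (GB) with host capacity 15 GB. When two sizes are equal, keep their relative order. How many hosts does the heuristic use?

5

Sorted descending: 13, 6, 6, 6, 6, 5, 5, 4, 4, 3, 2, 2.
  13 → host 1 (new)  [load 13/15]
  6 → host 2 (new)  [load 6/15]
  6 → host 2  [load 12/15]
  6 → host 3 (new)  [load 6/15]
  6 → host 3  [load 12/15]
  5 → host 4 (new)  [load 5/15]
  5 → host 4  [load 10/15]
  4 → host 4  [load 14/15]
  4 → host 5 (new)  [load 4/15]
  3 → host 2  [load 15/15]
  2 → host 1  [load 15/15]
  2 → host 3  [load 14/15]
5 hosts opened.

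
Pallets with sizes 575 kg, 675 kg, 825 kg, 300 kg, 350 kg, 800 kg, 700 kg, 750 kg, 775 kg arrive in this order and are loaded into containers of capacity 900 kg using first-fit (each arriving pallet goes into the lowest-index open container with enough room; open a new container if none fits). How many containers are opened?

  575 → container 1 (new)  [load 575/900]
  675 → container 2 (new)  [load 675/900]
  825 → container 3 (new)  [load 825/900]
  300 → container 1  [load 875/900]
  350 → container 4 (new)  [load 350/900]
  800 → container 5 (new)  [load 800/900]
  700 → container 6 (new)  [load 700/900]
  750 → container 7 (new)  [load 750/900]
  775 → container 8 (new)  [load 775/900]
8 containers opened.

8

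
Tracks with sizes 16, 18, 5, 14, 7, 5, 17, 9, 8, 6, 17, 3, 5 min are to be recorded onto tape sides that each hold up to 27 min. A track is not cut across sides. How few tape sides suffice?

Total = 18 + 17 + 17 + 16 + 14 + 9 + 8 + 7 + 6 + 5 + 5 + 5 + 3 = 130 min.
Lower bound: ⌈130/27⌉ = 5 tape sides.
A packing using 5 tape sides:
  side 1: 18 + 9 = 27
  side 2: 17 + 8 = 25
  side 3: 17 + 7 + 3 = 27
  side 4: 16 + 6 + 5 = 27
  side 5: 14 + 5 + 5 = 24
This matches the lower bound, so 5 is optimal.

5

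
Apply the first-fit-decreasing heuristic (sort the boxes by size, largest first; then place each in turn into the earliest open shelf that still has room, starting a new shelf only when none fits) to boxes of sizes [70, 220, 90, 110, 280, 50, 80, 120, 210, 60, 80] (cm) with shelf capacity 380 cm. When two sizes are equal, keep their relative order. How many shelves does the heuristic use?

4

Sorted descending: 280, 220, 210, 120, 110, 90, 80, 80, 70, 60, 50.
  280 → shelf 1 (new)  [load 280/380]
  220 → shelf 2 (new)  [load 220/380]
  210 → shelf 3 (new)  [load 210/380]
  120 → shelf 2  [load 340/380]
  110 → shelf 3  [load 320/380]
  90 → shelf 1  [load 370/380]
  80 → shelf 4 (new)  [load 80/380]
  80 → shelf 4  [load 160/380]
  70 → shelf 4  [load 230/380]
  60 → shelf 3  [load 380/380]
  50 → shelf 4  [load 280/380]
4 shelves opened.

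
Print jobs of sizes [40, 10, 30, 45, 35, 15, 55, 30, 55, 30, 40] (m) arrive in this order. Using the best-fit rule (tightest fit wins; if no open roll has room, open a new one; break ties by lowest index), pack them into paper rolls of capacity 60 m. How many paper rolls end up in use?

8

  40 → roll 1 (new)  [load 40/60]
  10 → roll 1  [load 50/60]
  30 → roll 2 (new)  [load 30/60]
  45 → roll 3 (new)  [load 45/60]
  35 → roll 4 (new)  [load 35/60]
  15 → roll 3  [load 60/60]
  55 → roll 5 (new)  [load 55/60]
  30 → roll 2  [load 60/60]
  55 → roll 6 (new)  [load 55/60]
  30 → roll 7 (new)  [load 30/60]
  40 → roll 8 (new)  [load 40/60]
8 paper rolls opened.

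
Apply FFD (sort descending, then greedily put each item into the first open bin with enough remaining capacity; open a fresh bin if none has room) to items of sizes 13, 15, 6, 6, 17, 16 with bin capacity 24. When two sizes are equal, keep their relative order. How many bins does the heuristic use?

Sorted descending: 17, 16, 15, 13, 6, 6.
  17 → bin 1 (new)  [load 17/24]
  16 → bin 2 (new)  [load 16/24]
  15 → bin 3 (new)  [load 15/24]
  13 → bin 4 (new)  [load 13/24]
  6 → bin 1  [load 23/24]
  6 → bin 2  [load 22/24]
4 bins opened.

4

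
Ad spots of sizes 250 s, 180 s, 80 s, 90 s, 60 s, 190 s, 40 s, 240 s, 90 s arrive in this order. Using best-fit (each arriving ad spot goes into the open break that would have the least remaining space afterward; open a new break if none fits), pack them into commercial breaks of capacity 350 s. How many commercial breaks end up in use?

  250 → break 1 (new)  [load 250/350]
  180 → break 2 (new)  [load 180/350]
  80 → break 1  [load 330/350]
  90 → break 2  [load 270/350]
  60 → break 2  [load 330/350]
  190 → break 3 (new)  [load 190/350]
  40 → break 3  [load 230/350]
  240 → break 4 (new)  [load 240/350]
  90 → break 4  [load 330/350]
4 commercial breaks opened.

4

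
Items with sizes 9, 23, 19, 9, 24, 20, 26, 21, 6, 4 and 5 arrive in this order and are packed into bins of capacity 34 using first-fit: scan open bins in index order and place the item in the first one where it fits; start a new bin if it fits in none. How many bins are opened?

6

  9 → bin 1 (new)  [load 9/34]
  23 → bin 1  [load 32/34]
  19 → bin 2 (new)  [load 19/34]
  9 → bin 2  [load 28/34]
  24 → bin 3 (new)  [load 24/34]
  20 → bin 4 (new)  [load 20/34]
  26 → bin 5 (new)  [load 26/34]
  21 → bin 6 (new)  [load 21/34]
  6 → bin 2  [load 34/34]
  4 → bin 3  [load 28/34]
  5 → bin 3  [load 33/34]
6 bins opened.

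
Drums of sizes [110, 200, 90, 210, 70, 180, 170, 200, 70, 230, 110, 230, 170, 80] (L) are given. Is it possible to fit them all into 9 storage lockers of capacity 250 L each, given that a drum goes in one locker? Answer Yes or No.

Total = 2120 L; ⌈2120/250⌉ = 9.
The bound of 9 does not rule out 9, but exhaustive search shows no assignment into 9 storage lockers of capacity 250 L exists — the minimum is 10.

No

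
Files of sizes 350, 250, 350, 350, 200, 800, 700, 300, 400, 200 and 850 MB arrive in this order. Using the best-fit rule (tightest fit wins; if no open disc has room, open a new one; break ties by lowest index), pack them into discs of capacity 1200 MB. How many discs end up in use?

5

  350 → disc 1 (new)  [load 350/1200]
  250 → disc 1  [load 600/1200]
  350 → disc 1  [load 950/1200]
  350 → disc 2 (new)  [load 350/1200]
  200 → disc 1  [load 1150/1200]
  800 → disc 2  [load 1150/1200]
  700 → disc 3 (new)  [load 700/1200]
  300 → disc 3  [load 1000/1200]
  400 → disc 4 (new)  [load 400/1200]
  200 → disc 3  [load 1200/1200]
  850 → disc 5 (new)  [load 850/1200]
5 discs opened.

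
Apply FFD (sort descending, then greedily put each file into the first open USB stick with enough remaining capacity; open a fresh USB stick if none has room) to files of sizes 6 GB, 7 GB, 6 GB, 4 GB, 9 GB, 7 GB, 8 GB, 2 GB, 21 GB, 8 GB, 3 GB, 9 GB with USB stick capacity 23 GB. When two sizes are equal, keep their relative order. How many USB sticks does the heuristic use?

Sorted descending: 21, 9, 9, 8, 8, 7, 7, 6, 6, 4, 3, 2.
  21 → USB stick 1 (new)  [load 21/23]
  9 → USB stick 2 (new)  [load 9/23]
  9 → USB stick 2  [load 18/23]
  8 → USB stick 3 (new)  [load 8/23]
  8 → USB stick 3  [load 16/23]
  7 → USB stick 3  [load 23/23]
  7 → USB stick 4 (new)  [load 7/23]
  6 → USB stick 4  [load 13/23]
  6 → USB stick 4  [load 19/23]
  4 → USB stick 2  [load 22/23]
  3 → USB stick 4  [load 22/23]
  2 → USB stick 1  [load 23/23]
4 USB sticks opened.

4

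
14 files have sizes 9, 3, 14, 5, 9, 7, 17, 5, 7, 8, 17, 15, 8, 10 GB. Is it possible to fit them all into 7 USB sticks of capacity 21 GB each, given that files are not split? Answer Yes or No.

A valid assignment using 7 USB sticks:
  USB stick 1: 17 + 3 = 20
  USB stick 2: 17 = 17
  USB stick 3: 15 + 5 = 20
  USB stick 4: 14 + 7 = 21
  USB stick 5: 10 + 9 = 19
  USB stick 6: 9 + 8 = 17
  USB stick 7: 8 + 7 + 5 = 20
Every load is within 21 GB, so 7 USB sticks suffice.

Yes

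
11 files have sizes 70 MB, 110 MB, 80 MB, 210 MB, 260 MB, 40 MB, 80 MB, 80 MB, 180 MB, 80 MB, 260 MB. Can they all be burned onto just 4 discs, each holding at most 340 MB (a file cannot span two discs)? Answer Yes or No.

Total = 1450 MB; ⌈1450/340⌉ = 5.
At least 5 discs are required, but only 4 are allowed.

No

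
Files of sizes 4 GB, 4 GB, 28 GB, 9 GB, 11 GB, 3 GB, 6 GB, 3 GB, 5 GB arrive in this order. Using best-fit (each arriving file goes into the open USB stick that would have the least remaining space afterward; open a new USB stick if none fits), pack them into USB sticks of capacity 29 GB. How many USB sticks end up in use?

3

  4 → USB stick 1 (new)  [load 4/29]
  4 → USB stick 1  [load 8/29]
  28 → USB stick 2 (new)  [load 28/29]
  9 → USB stick 1  [load 17/29]
  11 → USB stick 1  [load 28/29]
  3 → USB stick 3 (new)  [load 3/29]
  6 → USB stick 3  [load 9/29]
  3 → USB stick 3  [load 12/29]
  5 → USB stick 3  [load 17/29]
3 USB sticks opened.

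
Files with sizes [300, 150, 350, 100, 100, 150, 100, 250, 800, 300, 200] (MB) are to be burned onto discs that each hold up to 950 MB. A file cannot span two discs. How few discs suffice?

3

Total = 800 + 350 + 300 + 300 + 250 + 200 + 150 + 150 + 100 + 100 + 100 = 2800 MB.
Lower bound: ⌈2800/950⌉ = 3 discs.
A packing using 3 discs:
  disc 1: 800 + 150 = 950
  disc 2: 350 + 300 + 300 = 950
  disc 3: 250 + 200 + 150 + 100 + 100 + 100 = 900
This matches the lower bound, so 3 is optimal.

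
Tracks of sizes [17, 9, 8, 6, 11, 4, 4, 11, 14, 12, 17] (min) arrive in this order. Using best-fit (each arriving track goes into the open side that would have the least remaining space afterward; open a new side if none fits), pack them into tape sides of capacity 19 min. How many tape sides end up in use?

  17 → side 1 (new)  [load 17/19]
  9 → side 2 (new)  [load 9/19]
  8 → side 2  [load 17/19]
  6 → side 3 (new)  [load 6/19]
  11 → side 3  [load 17/19]
  4 → side 4 (new)  [load 4/19]
  4 → side 4  [load 8/19]
  11 → side 4  [load 19/19]
  14 → side 5 (new)  [load 14/19]
  12 → side 6 (new)  [load 12/19]
  17 → side 7 (new)  [load 17/19]
7 tape sides opened.

7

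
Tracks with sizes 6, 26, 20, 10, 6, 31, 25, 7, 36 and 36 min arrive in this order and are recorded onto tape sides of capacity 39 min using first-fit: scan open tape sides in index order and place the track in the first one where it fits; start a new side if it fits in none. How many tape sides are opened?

6

  6 → side 1 (new)  [load 6/39]
  26 → side 1  [load 32/39]
  20 → side 2 (new)  [load 20/39]
  10 → side 2  [load 30/39]
  6 → side 1  [load 38/39]
  31 → side 3 (new)  [load 31/39]
  25 → side 4 (new)  [load 25/39]
  7 → side 2  [load 37/39]
  36 → side 5 (new)  [load 36/39]
  36 → side 6 (new)  [load 36/39]
6 tape sides opened.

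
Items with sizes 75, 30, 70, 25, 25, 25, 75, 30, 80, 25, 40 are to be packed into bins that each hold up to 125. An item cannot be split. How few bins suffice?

5

Total = 80 + 75 + 75 + 70 + 40 + 30 + 30 + 25 + 25 + 25 + 25 = 500.
Lower bound: ⌈500/125⌉ = 4 bins.
A packing using 5 bins:
  bin 1: 80 + 40 = 120
  bin 2: 75 + 30 = 105
  bin 3: 75 + 30 = 105
  bin 4: 70 + 25 + 25 = 120
  bin 5: 25 + 25 = 50
No arrangement into 4 bins stays within capacity, so 5 is optimal.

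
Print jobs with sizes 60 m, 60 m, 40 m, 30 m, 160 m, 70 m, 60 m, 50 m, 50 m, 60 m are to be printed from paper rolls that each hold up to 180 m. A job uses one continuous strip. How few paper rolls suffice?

4

Total = 160 + 70 + 60 + 60 + 60 + 60 + 50 + 50 + 40 + 30 = 640 m.
Lower bound: ⌈640/180⌉ = 4 paper rolls.
A packing using 4 paper rolls:
  roll 1: 160 = 160
  roll 2: 70 + 60 + 50 = 180
  roll 3: 60 + 60 + 60 = 180
  roll 4: 50 + 40 + 30 = 120
This matches the lower bound, so 4 is optimal.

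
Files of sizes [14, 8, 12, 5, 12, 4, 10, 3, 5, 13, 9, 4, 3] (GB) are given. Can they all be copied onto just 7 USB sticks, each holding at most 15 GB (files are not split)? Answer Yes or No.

Total = 102 GB; ⌈102/15⌉ = 7.
The bound of 7 does not rule out 7, but exhaustive search shows no assignment into 7 USB sticks of capacity 15 GB exists — the minimum is 8.

No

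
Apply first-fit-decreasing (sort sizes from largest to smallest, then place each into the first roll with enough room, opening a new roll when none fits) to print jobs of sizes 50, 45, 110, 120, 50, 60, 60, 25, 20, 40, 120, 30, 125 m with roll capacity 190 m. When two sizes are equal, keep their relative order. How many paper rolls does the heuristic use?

Sorted descending: 125, 120, 120, 110, 60, 60, 50, 50, 45, 40, 30, 25, 20.
  125 → roll 1 (new)  [load 125/190]
  120 → roll 2 (new)  [load 120/190]
  120 → roll 3 (new)  [load 120/190]
  110 → roll 4 (new)  [load 110/190]
  60 → roll 1  [load 185/190]
  60 → roll 2  [load 180/190]
  50 → roll 3  [load 170/190]
  50 → roll 4  [load 160/190]
  45 → roll 5 (new)  [load 45/190]
  40 → roll 5  [load 85/190]
  30 → roll 4  [load 190/190]
  25 → roll 5  [load 110/190]
  20 → roll 3  [load 190/190]
5 paper rolls opened.

5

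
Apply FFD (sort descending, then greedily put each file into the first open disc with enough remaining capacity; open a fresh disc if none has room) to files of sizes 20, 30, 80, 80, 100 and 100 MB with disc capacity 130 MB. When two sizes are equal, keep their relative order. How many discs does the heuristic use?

4

Sorted descending: 100, 100, 80, 80, 30, 20.
  100 → disc 1 (new)  [load 100/130]
  100 → disc 2 (new)  [load 100/130]
  80 → disc 3 (new)  [load 80/130]
  80 → disc 4 (new)  [load 80/130]
  30 → disc 1  [load 130/130]
  20 → disc 2  [load 120/130]
4 discs opened.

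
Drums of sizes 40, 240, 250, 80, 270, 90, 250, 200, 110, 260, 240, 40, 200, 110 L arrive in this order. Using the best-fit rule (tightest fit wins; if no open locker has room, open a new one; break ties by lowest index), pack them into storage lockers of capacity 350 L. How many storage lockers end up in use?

8

  40 → locker 1 (new)  [load 40/350]
  240 → locker 1  [load 280/350]
  250 → locker 2 (new)  [load 250/350]
  80 → locker 2  [load 330/350]
  270 → locker 3 (new)  [load 270/350]
  90 → locker 4 (new)  [load 90/350]
  250 → locker 4  [load 340/350]
  200 → locker 5 (new)  [load 200/350]
  110 → locker 5  [load 310/350]
  260 → locker 6 (new)  [load 260/350]
  240 → locker 7 (new)  [load 240/350]
  40 → locker 5  [load 350/350]
  200 → locker 8 (new)  [load 200/350]
  110 → locker 7  [load 350/350]
8 storage lockers opened.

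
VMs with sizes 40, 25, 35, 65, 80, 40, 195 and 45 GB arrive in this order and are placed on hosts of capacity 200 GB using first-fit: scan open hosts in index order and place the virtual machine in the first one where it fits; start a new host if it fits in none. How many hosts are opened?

3

  40 → host 1 (new)  [load 40/200]
  25 → host 1  [load 65/200]
  35 → host 1  [load 100/200]
  65 → host 1  [load 165/200]
  80 → host 2 (new)  [load 80/200]
  40 → host 2  [load 120/200]
  195 → host 3 (new)  [load 195/200]
  45 → host 2  [load 165/200]
3 hosts opened.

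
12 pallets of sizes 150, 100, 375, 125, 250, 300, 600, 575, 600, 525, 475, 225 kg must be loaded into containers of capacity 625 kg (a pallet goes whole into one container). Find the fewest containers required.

Total = 600 + 600 + 575 + 525 + 475 + 375 + 300 + 250 + 225 + 150 + 125 + 100 = 4300 kg.
Lower bound: ⌈4300/625⌉ = 7 containers.
A packing using 8 containers:
  container 1: 600 = 600
  container 2: 600 = 600
  container 3: 575 = 575
  container 4: 525 + 100 = 625
  container 5: 475 + 150 = 625
  container 6: 375 + 250 = 625
  container 7: 300 + 225 = 525
  container 8: 125 = 125
No arrangement into 7 containers stays within capacity, so 8 is optimal.

8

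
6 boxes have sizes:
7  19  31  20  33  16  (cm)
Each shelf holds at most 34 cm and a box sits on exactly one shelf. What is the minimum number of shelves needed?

Total = 33 + 31 + 20 + 19 + 16 + 7 = 126 cm.
Lower bound: ⌈126/34⌉ = 4 shelves.
A packing using 5 shelves:
  shelf 1: 33 = 33
  shelf 2: 31 = 31
  shelf 3: 20 + 7 = 27
  shelf 4: 19 = 19
  shelf 5: 16 = 16
No arrangement into 4 shelves stays within capacity, so 5 is optimal.

5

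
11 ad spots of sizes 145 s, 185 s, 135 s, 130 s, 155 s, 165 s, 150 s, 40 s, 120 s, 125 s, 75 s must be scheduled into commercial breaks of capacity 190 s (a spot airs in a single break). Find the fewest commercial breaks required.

10

Total = 185 + 165 + 155 + 150 + 145 + 135 + 130 + 125 + 120 + 75 + 40 = 1425 s.
Lower bound: ⌈1425/190⌉ = 8 commercial breaks.
Also, 9 ad spots each exceed 95 s, and no two of those can share a break, so at least 9 commercial breaks are needed.
A packing using 10 commercial breaks:
  break 1: 185 = 185
  break 2: 165 = 165
  break 3: 155 = 155
  break 4: 150 + 40 = 190
  break 5: 145 = 145
  break 6: 135 = 135
  break 7: 130 = 130
  break 8: 125 = 125
  break 9: 120 = 120
  break 10: 75 = 75
No arrangement into 9 commercial breaks stays within capacity, so 10 is optimal.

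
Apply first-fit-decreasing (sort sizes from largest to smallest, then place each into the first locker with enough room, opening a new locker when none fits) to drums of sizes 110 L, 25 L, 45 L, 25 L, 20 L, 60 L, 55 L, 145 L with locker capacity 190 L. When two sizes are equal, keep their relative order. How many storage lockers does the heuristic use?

Sorted descending: 145, 110, 60, 55, 45, 25, 25, 20.
  145 → locker 1 (new)  [load 145/190]
  110 → locker 2 (new)  [load 110/190]
  60 → locker 2  [load 170/190]
  55 → locker 3 (new)  [load 55/190]
  45 → locker 1  [load 190/190]
  25 → locker 3  [load 80/190]
  25 → locker 3  [load 105/190]
  20 → locker 2  [load 190/190]
3 storage lockers opened.

3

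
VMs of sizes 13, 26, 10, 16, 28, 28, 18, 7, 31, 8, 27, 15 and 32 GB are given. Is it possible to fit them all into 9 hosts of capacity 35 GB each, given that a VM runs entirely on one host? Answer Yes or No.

Yes

A valid assignment using 9 hosts:
  host 1: 32 = 32
  host 2: 31 = 31
  host 3: 28 + 7 = 35
  host 4: 28 = 28
  host 5: 27 + 8 = 35
  host 6: 26 = 26
  host 7: 18 + 16 = 34
  host 8: 15 + 13 = 28
  host 9: 10 = 10
Every load is within 35 GB, so 9 hosts suffice.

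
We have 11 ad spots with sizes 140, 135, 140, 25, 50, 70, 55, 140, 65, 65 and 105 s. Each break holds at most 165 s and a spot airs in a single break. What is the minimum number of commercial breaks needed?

7

Total = 140 + 140 + 140 + 135 + 105 + 70 + 65 + 65 + 55 + 50 + 25 = 990 s.
Lower bound: ⌈990/165⌉ = 6 commercial breaks.
A packing using 7 commercial breaks:
  break 1: 140 + 25 = 165
  break 2: 140 = 140
  break 3: 140 = 140
  break 4: 135 = 135
  break 5: 105 + 55 = 160
  break 6: 70 + 65 = 135
  break 7: 65 + 50 = 115
No arrangement into 6 commercial breaks stays within capacity, so 7 is optimal.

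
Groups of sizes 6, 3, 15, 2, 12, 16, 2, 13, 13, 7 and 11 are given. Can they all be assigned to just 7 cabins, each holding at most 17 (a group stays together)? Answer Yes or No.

Yes

A valid assignment using 7 cabins:
  cabin 1: 16 = 16
  cabin 2: 15 + 2 = 17
  cabin 3: 13 + 3 = 16
  cabin 4: 13 + 2 = 15
  cabin 5: 12 = 12
  cabin 6: 11 + 6 = 17
  cabin 7: 7 = 7
Every load is within 17, so 7 cabins suffice.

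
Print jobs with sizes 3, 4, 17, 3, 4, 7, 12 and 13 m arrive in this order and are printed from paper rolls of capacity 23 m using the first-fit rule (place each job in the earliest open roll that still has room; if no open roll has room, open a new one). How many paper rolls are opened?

4

  3 → roll 1 (new)  [load 3/23]
  4 → roll 1  [load 7/23]
  17 → roll 2 (new)  [load 17/23]
  3 → roll 1  [load 10/23]
  4 → roll 1  [load 14/23]
  7 → roll 1  [load 21/23]
  12 → roll 3 (new)  [load 12/23]
  13 → roll 4 (new)  [load 13/23]
4 paper rolls opened.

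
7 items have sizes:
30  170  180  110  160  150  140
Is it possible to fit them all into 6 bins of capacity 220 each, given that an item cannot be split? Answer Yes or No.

A valid assignment using 6 bins:
  bin 1: 180 + 30 = 210
  bin 2: 170 = 170
  bin 3: 160 = 160
  bin 4: 150 = 150
  bin 5: 140 = 140
  bin 6: 110 = 110
Every load is within 220, so 6 bins suffice.

Yes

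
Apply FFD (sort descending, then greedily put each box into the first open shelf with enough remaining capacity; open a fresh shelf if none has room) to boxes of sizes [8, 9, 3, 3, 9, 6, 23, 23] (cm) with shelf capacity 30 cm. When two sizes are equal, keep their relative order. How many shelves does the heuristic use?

Sorted descending: 23, 23, 9, 9, 8, 6, 3, 3.
  23 → shelf 1 (new)  [load 23/30]
  23 → shelf 2 (new)  [load 23/30]
  9 → shelf 3 (new)  [load 9/30]
  9 → shelf 3  [load 18/30]
  8 → shelf 3  [load 26/30]
  6 → shelf 1  [load 29/30]
  3 → shelf 2  [load 26/30]
  3 → shelf 2  [load 29/30]
3 shelves opened.

3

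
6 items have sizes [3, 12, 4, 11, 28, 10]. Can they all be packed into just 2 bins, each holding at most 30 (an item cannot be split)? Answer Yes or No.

Total = 68; ⌈68/30⌉ = 3.
At least 3 bins are required, but only 2 are allowed.

No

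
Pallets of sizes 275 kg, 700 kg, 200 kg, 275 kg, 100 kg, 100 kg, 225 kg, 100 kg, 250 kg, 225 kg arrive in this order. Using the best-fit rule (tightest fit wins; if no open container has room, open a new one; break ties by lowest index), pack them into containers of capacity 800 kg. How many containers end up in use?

  275 → container 1 (new)  [load 275/800]
  700 → container 2 (new)  [load 700/800]
  200 → container 1  [load 475/800]
  275 → container 1  [load 750/800]
  100 → container 2  [load 800/800]
  100 → container 3 (new)  [load 100/800]
  225 → container 3  [load 325/800]
  100 → container 3  [load 425/800]
  250 → container 3  [load 675/800]
  225 → container 4 (new)  [load 225/800]
4 containers opened.

4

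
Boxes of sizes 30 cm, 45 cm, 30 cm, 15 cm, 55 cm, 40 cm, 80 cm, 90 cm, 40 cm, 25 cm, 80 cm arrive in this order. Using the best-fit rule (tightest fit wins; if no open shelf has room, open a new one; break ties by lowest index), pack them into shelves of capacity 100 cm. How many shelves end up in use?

  30 → shelf 1 (new)  [load 30/100]
  45 → shelf 1  [load 75/100]
  30 → shelf 2 (new)  [load 30/100]
  15 → shelf 1  [load 90/100]
  55 → shelf 2  [load 85/100]
  40 → shelf 3 (new)  [load 40/100]
  80 → shelf 4 (new)  [load 80/100]
  90 → shelf 5 (new)  [load 90/100]
  40 → shelf 3  [load 80/100]
  25 → shelf 6 (new)  [load 25/100]
  80 → shelf 7 (new)  [load 80/100]
7 shelves opened.

7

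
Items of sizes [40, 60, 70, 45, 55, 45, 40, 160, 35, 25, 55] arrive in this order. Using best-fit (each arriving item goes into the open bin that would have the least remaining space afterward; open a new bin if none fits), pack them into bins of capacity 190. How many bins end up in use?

  40 → bin 1 (new)  [load 40/190]
  60 → bin 1  [load 100/190]
  70 → bin 1  [load 170/190]
  45 → bin 2 (new)  [load 45/190]
  55 → bin 2  [load 100/190]
  45 → bin 2  [load 145/190]
  40 → bin 2  [load 185/190]
  160 → bin 3 (new)  [load 160/190]
  35 → bin 4 (new)  [load 35/190]
  25 → bin 3  [load 185/190]
  55 → bin 4  [load 90/190]
4 bins opened.

4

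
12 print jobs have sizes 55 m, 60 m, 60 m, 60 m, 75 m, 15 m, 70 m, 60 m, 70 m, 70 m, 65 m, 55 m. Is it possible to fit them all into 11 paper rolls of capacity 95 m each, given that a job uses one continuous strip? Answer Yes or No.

Yes

A valid assignment using 11 paper rolls:
  roll 1: 75 + 15 = 90
  roll 2: 70 = 70
  roll 3: 70 = 70
  roll 4: 70 = 70
  roll 5: 65 = 65
  roll 6: 60 = 60
  roll 7: 60 = 60
  roll 8: 60 = 60
  roll 9: 60 = 60
  roll 10: 55 = 55
  roll 11: 55 = 55
Every load is within 95 m, so 11 paper rolls suffice.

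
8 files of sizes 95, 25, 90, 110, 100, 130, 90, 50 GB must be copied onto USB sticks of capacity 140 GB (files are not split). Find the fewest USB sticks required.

6

Total = 130 + 110 + 100 + 95 + 90 + 90 + 50 + 25 = 690 GB.
Lower bound: ⌈690/140⌉ = 5 USB sticks.
Also, 6 files each exceed 70 GB, and no two of those can share a USB stick, so at least 6 USB sticks are needed.
A packing using 6 USB sticks:
  USB stick 1: 130 = 130
  USB stick 2: 110 + 25 = 135
  USB stick 3: 100 = 100
  USB stick 4: 95 = 95
  USB stick 5: 90 + 50 = 140
  USB stick 6: 90 = 90
This matches the lower bound, so 6 is optimal.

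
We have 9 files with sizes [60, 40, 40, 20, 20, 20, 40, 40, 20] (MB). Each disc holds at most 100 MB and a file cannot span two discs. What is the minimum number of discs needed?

Total = 60 + 40 + 40 + 40 + 40 + 20 + 20 + 20 + 20 = 300 MB.
Lower bound: ⌈300/100⌉ = 3 discs.
A packing using 3 discs:
  disc 1: 60 + 40 = 100
  disc 2: 40 + 40 + 20 = 100
  disc 3: 40 + 20 + 20 + 20 = 100
This matches the lower bound, so 3 is optimal.

3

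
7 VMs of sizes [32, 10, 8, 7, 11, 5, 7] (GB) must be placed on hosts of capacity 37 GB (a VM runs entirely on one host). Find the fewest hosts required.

Total = 32 + 11 + 10 + 8 + 7 + 7 + 5 = 80 GB.
Lower bound: ⌈80/37⌉ = 3 hosts.
A packing using 3 hosts:
  host 1: 32 + 5 = 37
  host 2: 11 + 10 + 8 + 7 = 36
  host 3: 7 = 7
This matches the lower bound, so 3 is optimal.

3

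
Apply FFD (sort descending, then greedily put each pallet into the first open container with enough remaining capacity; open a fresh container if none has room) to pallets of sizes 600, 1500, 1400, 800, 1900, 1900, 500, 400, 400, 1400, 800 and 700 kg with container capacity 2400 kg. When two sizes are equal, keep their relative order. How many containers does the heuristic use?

Sorted descending: 1900, 1900, 1500, 1400, 1400, 800, 800, 700, 600, 500, 400, 400.
  1900 → container 1 (new)  [load 1900/2400]
  1900 → container 2 (new)  [load 1900/2400]
  1500 → container 3 (new)  [load 1500/2400]
  1400 → container 4 (new)  [load 1400/2400]
  1400 → container 5 (new)  [load 1400/2400]
  800 → container 3  [load 2300/2400]
  800 → container 4  [load 2200/2400]
  700 → container 5  [load 2100/2400]
  600 → container 6 (new)  [load 600/2400]
  500 → container 1  [load 2400/2400]
  400 → container 2  [load 2300/2400]
  400 → container 6  [load 1000/2400]
6 containers opened.

6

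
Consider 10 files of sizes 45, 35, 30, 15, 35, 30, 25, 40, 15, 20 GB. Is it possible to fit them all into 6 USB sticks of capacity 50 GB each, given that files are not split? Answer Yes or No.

No

Total = 290 GB; ⌈290/50⌉ = 6.
The bound of 6 does not rule out 6, but exhaustive search shows no assignment into 6 USB sticks of capacity 50 GB exists — the minimum is 7.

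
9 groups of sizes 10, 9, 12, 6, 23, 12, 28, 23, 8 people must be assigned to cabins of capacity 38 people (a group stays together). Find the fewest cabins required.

Total = 28 + 23 + 23 + 12 + 12 + 10 + 9 + 8 + 6 = 131 people.
Lower bound: ⌈131/38⌉ = 4 cabins.
A packing using 4 cabins:
  cabin 1: 28 + 10 = 38
  cabin 2: 23 + 12 = 35
  cabin 3: 23 + 12 = 35
  cabin 4: 9 + 8 + 6 = 23
This matches the lower bound, so 4 is optimal.

4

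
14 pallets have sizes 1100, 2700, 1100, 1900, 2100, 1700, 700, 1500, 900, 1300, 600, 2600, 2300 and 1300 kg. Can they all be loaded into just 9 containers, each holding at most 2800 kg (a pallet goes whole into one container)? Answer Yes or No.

Yes

A valid assignment using 9 containers:
  container 1: 2700 = 2700
  container 2: 2600 = 2600
  container 3: 2300 = 2300
  container 4: 2100 + 700 = 2800
  container 5: 1900 + 900 = 2800
  container 6: 1700 + 1100 = 2800
  container 7: 1500 + 1300 = 2800
  container 8: 1300 + 1100 = 2400
  container 9: 600 = 600
Every load is within 2800 kg, so 9 containers suffice.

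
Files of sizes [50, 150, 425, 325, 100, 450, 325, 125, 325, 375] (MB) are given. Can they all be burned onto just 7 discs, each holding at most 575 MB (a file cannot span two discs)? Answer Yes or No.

A valid assignment using 6 discs:
  disc 1: 450 + 125 = 575
  disc 2: 425 + 150 = 575
  disc 3: 375 + 100 + 50 = 525
  disc 4: 325 = 325
  disc 5: 325 = 325
  disc 6: 325 = 325
That uses only 6 ≤ 7, so 7 discs are enough.

Yes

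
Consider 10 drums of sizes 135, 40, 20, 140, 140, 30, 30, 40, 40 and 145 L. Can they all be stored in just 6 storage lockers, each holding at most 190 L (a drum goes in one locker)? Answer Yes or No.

Yes

A valid assignment using 5 storage lockers:
  locker 1: 145 + 40 = 185
  locker 2: 140 + 40 = 180
  locker 3: 140 + 40 = 180
  locker 4: 135 + 30 + 20 = 185
  locker 5: 30 = 30
That uses only 5 ≤ 6, so 6 storage lockers are enough.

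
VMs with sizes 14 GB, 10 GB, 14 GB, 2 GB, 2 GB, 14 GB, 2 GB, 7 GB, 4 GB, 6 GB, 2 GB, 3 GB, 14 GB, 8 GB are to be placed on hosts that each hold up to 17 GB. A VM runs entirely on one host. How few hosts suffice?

7

Total = 14 + 14 + 14 + 14 + 10 + 8 + 7 + 6 + 4 + 3 + 2 + 2 + 2 + 2 = 102 GB.
Lower bound: ⌈102/17⌉ = 6 hosts.
A packing using 7 hosts:
  host 1: 14 + 3 = 17
  host 2: 14 + 2 = 16
  host 3: 14 + 2 = 16
  host 4: 14 + 2 = 16
  host 5: 10 + 7 = 17
  host 6: 8 + 6 + 2 = 16
  host 7: 4 = 4
No arrangement into 6 hosts stays within capacity, so 7 is optimal.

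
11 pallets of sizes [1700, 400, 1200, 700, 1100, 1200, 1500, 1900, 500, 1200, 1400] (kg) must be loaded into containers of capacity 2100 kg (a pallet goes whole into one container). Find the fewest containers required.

8

Total = 1900 + 1700 + 1500 + 1400 + 1200 + 1200 + 1200 + 1100 + 700 + 500 + 400 = 12800 kg.
Lower bound: ⌈12800/2100⌉ = 7 containers.
Also, 8 pallets each exceed 1050 kg, and no two of those can share a container, so at least 8 containers are needed.
A packing using 8 containers:
  container 1: 1900 = 1900
  container 2: 1700 + 400 = 2100
  container 3: 1500 + 500 = 2000
  container 4: 1400 + 700 = 2100
  container 5: 1200 = 1200
  container 6: 1200 = 1200
  container 7: 1200 = 1200
  container 8: 1100 = 1100
This matches the lower bound, so 8 is optimal.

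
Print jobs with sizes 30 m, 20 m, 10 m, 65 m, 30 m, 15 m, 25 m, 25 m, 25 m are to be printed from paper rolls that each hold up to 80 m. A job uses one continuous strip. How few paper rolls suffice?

4

Total = 65 + 30 + 30 + 25 + 25 + 25 + 20 + 15 + 10 = 245 m.
Lower bound: ⌈245/80⌉ = 4 paper rolls.
A packing using 4 paper rolls:
  roll 1: 65 + 15 = 80
  roll 2: 30 + 30 + 20 = 80
  roll 3: 25 + 25 + 25 = 75
  roll 4: 10 = 10
This matches the lower bound, so 4 is optimal.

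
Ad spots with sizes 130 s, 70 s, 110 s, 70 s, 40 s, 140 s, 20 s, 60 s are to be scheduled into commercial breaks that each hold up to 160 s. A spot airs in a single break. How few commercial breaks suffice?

5

Total = 140 + 130 + 110 + 70 + 70 + 60 + 40 + 20 = 640 s.
Lower bound: ⌈640/160⌉ = 4 commercial breaks.
A packing using 5 commercial breaks:
  break 1: 140 + 20 = 160
  break 2: 130 = 130
  break 3: 110 + 40 = 150
  break 4: 70 + 70 = 140
  break 5: 60 = 60
No arrangement into 4 commercial breaks stays within capacity, so 5 is optimal.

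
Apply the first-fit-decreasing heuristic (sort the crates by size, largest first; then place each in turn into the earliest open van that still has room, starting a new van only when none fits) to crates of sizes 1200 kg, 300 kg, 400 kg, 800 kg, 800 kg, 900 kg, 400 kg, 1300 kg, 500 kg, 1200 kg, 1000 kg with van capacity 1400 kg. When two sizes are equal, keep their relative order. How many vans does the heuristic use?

7

Sorted descending: 1300, 1200, 1200, 1000, 900, 800, 800, 500, 400, 400, 300.
  1300 → van 1 (new)  [load 1300/1400]
  1200 → van 2 (new)  [load 1200/1400]
  1200 → van 3 (new)  [load 1200/1400]
  1000 → van 4 (new)  [load 1000/1400]
  900 → van 5 (new)  [load 900/1400]
  800 → van 6 (new)  [load 800/1400]
  800 → van 7 (new)  [load 800/1400]
  500 → van 5  [load 1400/1400]
  400 → van 4  [load 1400/1400]
  400 → van 6  [load 1200/1400]
  300 → van 7  [load 1100/1400]
7 vans opened.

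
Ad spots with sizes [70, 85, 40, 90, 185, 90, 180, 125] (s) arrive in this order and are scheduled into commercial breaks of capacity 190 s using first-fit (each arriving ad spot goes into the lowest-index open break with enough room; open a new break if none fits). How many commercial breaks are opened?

  70 → break 1 (new)  [load 70/190]
  85 → break 1  [load 155/190]
  40 → break 2 (new)  [load 40/190]
  90 → break 2  [load 130/190]
  185 → break 3 (new)  [load 185/190]
  90 → break 4 (new)  [load 90/190]
  180 → break 5 (new)  [load 180/190]
  125 → break 6 (new)  [load 125/190]
6 commercial breaks opened.

6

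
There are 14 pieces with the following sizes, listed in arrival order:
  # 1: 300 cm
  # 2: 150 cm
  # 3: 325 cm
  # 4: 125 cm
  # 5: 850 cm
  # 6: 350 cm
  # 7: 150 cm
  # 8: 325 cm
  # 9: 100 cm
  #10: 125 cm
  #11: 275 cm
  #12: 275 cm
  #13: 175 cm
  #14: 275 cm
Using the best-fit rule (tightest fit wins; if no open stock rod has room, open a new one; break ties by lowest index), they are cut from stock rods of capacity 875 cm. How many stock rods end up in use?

5

  300 → stock rod 1 (new)  [load 300/875]
  150 → stock rod 1  [load 450/875]
  325 → stock rod 1  [load 775/875]
  125 → stock rod 2 (new)  [load 125/875]
  850 → stock rod 3 (new)  [load 850/875]
  350 → stock rod 2  [load 475/875]
  150 → stock rod 2  [load 625/875]
  325 → stock rod 4 (new)  [load 325/875]
  100 → stock rod 1  [load 875/875]
  125 → stock rod 2  [load 750/875]
  275 → stock rod 4  [load 600/875]
  275 → stock rod 4  [load 875/875]
  175 → stock rod 5 (new)  [load 175/875]
  275 → stock rod 5  [load 450/875]
5 stock rods opened.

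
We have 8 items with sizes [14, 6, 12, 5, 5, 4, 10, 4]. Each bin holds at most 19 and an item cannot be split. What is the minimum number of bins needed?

4

Total = 14 + 12 + 10 + 6 + 5 + 5 + 4 + 4 = 60.
Lower bound: ⌈60/19⌉ = 4 bins.
A packing using 4 bins:
  bin 1: 14 + 5 = 19
  bin 2: 12 + 6 = 18
  bin 3: 10 + 5 + 4 = 19
  bin 4: 4 = 4
This matches the lower bound, so 4 is optimal.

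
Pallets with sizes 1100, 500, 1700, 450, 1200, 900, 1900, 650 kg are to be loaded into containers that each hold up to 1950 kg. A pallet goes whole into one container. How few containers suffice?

5

Total = 1900 + 1700 + 1200 + 1100 + 900 + 650 + 500 + 450 = 8400 kg.
Lower bound: ⌈8400/1950⌉ = 5 containers.
A packing using 5 containers:
  container 1: 1900 = 1900
  container 2: 1700 = 1700
  container 3: 1200 + 650 = 1850
  container 4: 1100 + 500 = 1600
  container 5: 900 + 450 = 1350
This matches the lower bound, so 5 is optimal.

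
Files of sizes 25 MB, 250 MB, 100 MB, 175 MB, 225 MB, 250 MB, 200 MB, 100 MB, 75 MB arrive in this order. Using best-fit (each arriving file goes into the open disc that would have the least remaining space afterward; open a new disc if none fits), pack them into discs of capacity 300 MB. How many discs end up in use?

  25 → disc 1 (new)  [load 25/300]
  250 → disc 1  [load 275/300]
  100 → disc 2 (new)  [load 100/300]
  175 → disc 2  [load 275/300]
  225 → disc 3 (new)  [load 225/300]
  250 → disc 4 (new)  [load 250/300]
  200 → disc 5 (new)  [load 200/300]
  100 → disc 5  [load 300/300]
  75 → disc 3  [load 300/300]
5 discs opened.

5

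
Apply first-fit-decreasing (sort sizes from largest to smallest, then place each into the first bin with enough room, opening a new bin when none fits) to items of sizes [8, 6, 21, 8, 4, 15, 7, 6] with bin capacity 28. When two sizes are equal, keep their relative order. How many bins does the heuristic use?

3

Sorted descending: 21, 15, 8, 8, 7, 6, 6, 4.
  21 → bin 1 (new)  [load 21/28]
  15 → bin 2 (new)  [load 15/28]
  8 → bin 2  [load 23/28]
  8 → bin 3 (new)  [load 8/28]
  7 → bin 1  [load 28/28]
  6 → bin 3  [load 14/28]
  6 → bin 3  [load 20/28]
  4 → bin 2  [load 27/28]
3 bins opened.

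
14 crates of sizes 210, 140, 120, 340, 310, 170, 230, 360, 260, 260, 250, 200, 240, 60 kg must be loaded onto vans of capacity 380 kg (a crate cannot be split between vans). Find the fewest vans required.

Total = 360 + 340 + 310 + 260 + 260 + 250 + 240 + 230 + 210 + 200 + 170 + 140 + 120 + 60 = 3150 kg.
Lower bound: ⌈3150/380⌉ = 9 vans.
Also, 10 crates each exceed 190 kg, and no two of those can share a van, so at least 10 vans are needed.
A packing using 10 vans:
  van 1: 360 = 360
  van 2: 340 = 340
  van 3: 310 + 60 = 370
  van 4: 260 + 120 = 380
  van 5: 260 = 260
  van 6: 250 = 250
  van 7: 240 + 140 = 380
  van 8: 230 = 230
  van 9: 210 + 170 = 380
  van 10: 200 = 200
This matches the lower bound, so 10 is optimal.

10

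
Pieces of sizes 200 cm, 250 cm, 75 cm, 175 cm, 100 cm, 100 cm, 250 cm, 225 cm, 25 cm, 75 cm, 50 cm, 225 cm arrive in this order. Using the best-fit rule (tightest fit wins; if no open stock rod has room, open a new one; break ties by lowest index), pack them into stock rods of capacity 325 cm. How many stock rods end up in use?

  200 → stock rod 1 (new)  [load 200/325]
  250 → stock rod 2 (new)  [load 250/325]
  75 → stock rod 2  [load 325/325]
  175 → stock rod 3 (new)  [load 175/325]
  100 → stock rod 1  [load 300/325]
  100 → stock rod 3  [load 275/325]
  250 → stock rod 4 (new)  [load 250/325]
  225 → stock rod 5 (new)  [load 225/325]
  25 → stock rod 1  [load 325/325]
  75 → stock rod 4  [load 325/325]
  50 → stock rod 3  [load 325/325]
  225 → stock rod 6 (new)  [load 225/325]
6 stock rods opened.

6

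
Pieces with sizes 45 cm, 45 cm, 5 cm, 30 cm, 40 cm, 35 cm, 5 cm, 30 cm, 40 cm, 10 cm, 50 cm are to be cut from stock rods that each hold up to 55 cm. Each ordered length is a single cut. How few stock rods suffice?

8

Total = 50 + 45 + 45 + 40 + 40 + 35 + 30 + 30 + 10 + 5 + 5 = 335 cm.
Lower bound: ⌈335/55⌉ = 7 stock rods.
Also, 8 pieces each exceed 55/2 cm, and no two of those can share a stock rod, so at least 8 stock rods are needed.
A packing using 8 stock rods:
  stock rod 1: 50 + 5 = 55
  stock rod 2: 45 + 10 = 55
  stock rod 3: 45 + 5 = 50
  stock rod 4: 40 = 40
  stock rod 5: 40 = 40
  stock rod 6: 35 = 35
  stock rod 7: 30 = 30
  stock rod 8: 30 = 30
This matches the lower bound, so 8 is optimal.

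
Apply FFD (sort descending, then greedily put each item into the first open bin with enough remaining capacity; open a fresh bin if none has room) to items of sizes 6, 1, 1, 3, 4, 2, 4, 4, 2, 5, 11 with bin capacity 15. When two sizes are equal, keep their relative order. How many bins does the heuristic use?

Sorted descending: 11, 6, 5, 4, 4, 4, 3, 2, 2, 1, 1.
  11 → bin 1 (new)  [load 11/15]
  6 → bin 2 (new)  [load 6/15]
  5 → bin 2  [load 11/15]
  4 → bin 1  [load 15/15]
  4 → bin 2  [load 15/15]
  4 → bin 3 (new)  [load 4/15]
  3 → bin 3  [load 7/15]
  2 → bin 3  [load 9/15]
  2 → bin 3  [load 11/15]
  1 → bin 3  [load 12/15]
  1 → bin 3  [load 13/15]
3 bins opened.

3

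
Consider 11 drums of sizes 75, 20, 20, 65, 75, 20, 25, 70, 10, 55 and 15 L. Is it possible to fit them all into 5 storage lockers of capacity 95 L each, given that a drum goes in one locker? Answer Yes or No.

A valid assignment using 5 storage lockers:
  locker 1: 75 + 20 = 95
  locker 2: 75 + 20 = 95
  locker 3: 70 + 25 = 95
  locker 4: 65 + 20 + 10 = 95
  locker 5: 55 + 15 = 70
Every load is within 95 L, so 5 storage lockers suffice.

Yes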